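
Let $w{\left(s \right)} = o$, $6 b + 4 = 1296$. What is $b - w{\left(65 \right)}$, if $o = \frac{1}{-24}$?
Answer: $\frac{1723}{8} \approx 215.38$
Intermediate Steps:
$b = \frac{646}{3}$ ($b = - \frac{2}{3} + \frac{1}{6} \cdot 1296 = - \frac{2}{3} + 216 = \frac{646}{3} \approx 215.33$)
$o = - \frac{1}{24} \approx -0.041667$
$w{\left(s \right)} = - \frac{1}{24}$
$b - w{\left(65 \right)} = \frac{646}{3} - - \frac{1}{24} = \frac{646}{3} + \frac{1}{24} = \frac{1723}{8}$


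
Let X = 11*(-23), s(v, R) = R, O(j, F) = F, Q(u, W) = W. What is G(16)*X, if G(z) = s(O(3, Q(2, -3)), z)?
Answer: -4048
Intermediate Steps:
G(z) = z
X = -253
G(16)*X = 16*(-253) = -4048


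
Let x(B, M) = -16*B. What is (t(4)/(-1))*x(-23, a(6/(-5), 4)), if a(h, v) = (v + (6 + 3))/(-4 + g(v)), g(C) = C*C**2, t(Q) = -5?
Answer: 1840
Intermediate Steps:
g(C) = C**3
a(h, v) = (9 + v)/(-4 + v**3) (a(h, v) = (v + (6 + 3))/(-4 + v**3) = (v + 9)/(-4 + v**3) = (9 + v)/(-4 + v**3))
(t(4)/(-1))*x(-23, a(6/(-5), 4)) = (-5/(-1))*(-16*(-23)) = -5*(-1)*368 = 5*368 = 1840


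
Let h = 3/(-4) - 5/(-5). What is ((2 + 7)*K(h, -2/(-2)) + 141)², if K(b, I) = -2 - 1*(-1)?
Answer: 17424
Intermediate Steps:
h = ¼ (h = 3*(-¼) - 5*(-⅕) = -¾ + 1 = ¼ ≈ 0.25000)
K(b, I) = -1 (K(b, I) = -2 + 1 = -1)
((2 + 7)*K(h, -2/(-2)) + 141)² = ((2 + 7)*(-1) + 141)² = (9*(-1) + 141)² = (-9 + 141)² = 132² = 17424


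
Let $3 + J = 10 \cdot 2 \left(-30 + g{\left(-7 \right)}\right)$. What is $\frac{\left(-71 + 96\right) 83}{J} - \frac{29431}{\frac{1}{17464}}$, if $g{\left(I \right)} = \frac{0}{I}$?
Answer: $- \frac{309931741427}{603} \approx -5.1398 \cdot 10^{8}$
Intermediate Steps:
$g{\left(I \right)} = 0$
$J = -603$ ($J = -3 + 10 \cdot 2 \left(-30 + 0\right) = -3 + 20 \left(-30\right) = -3 - 600 = -603$)
$\frac{\left(-71 + 96\right) 83}{J} - \frac{29431}{\frac{1}{17464}} = \frac{\left(-71 + 96\right) 83}{-603} - \frac{29431}{\frac{1}{17464}} = 25 \cdot 83 \left(- \frac{1}{603}\right) - 29431 \frac{1}{\frac{1}{17464}} = 2075 \left(- \frac{1}{603}\right) - 513982984 = - \frac{2075}{603} - 513982984 = - \frac{309931741427}{603}$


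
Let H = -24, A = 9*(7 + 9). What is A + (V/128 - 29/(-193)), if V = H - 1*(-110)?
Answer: 1788843/12352 ≈ 144.82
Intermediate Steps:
A = 144 (A = 9*16 = 144)
V = 86 (V = -24 - 1*(-110) = -24 + 110 = 86)
A + (V/128 - 29/(-193)) = 144 + (86/128 - 29/(-193)) = 144 + (86*(1/128) - 29*(-1/193)) = 144 + (43/64 + 29/193) = 144 + 10155/12352 = 1788843/12352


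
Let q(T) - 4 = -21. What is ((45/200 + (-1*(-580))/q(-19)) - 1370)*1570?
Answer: -149879579/68 ≈ -2.2041e+6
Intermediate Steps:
q(T) = -17 (q(T) = 4 - 21 = -17)
((45/200 + (-1*(-580))/q(-19)) - 1370)*1570 = ((45/200 - 1*(-580)/(-17)) - 1370)*1570 = ((45*(1/200) + 580*(-1/17)) - 1370)*1570 = ((9/40 - 580/17) - 1370)*1570 = (-23047/680 - 1370)*1570 = -954647/680*1570 = -149879579/68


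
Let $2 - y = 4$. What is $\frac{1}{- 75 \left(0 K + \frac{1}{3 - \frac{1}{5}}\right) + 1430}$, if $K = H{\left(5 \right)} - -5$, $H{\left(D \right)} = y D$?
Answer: $\frac{14}{19645} \approx 0.00071265$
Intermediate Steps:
$y = -2$ ($y = 2 - 4 = -2$)
$H{\left(D \right)} = - 2 D$
$K = -5$ ($K = \left(-2\right) 5 - -5 = -10 + 5 = -5$)
$\frac{1}{- 75 \left(0 K + \frac{1}{3 - \frac{1}{5}}\right) + 1430} = \frac{1}{- 75 \left(0 \left(-5\right) + \frac{1}{3 - \frac{1}{5}}\right) + 1430} = \frac{1}{- 75 \left(0 + \frac{1}{3 - \frac{1}{5}}\right) + 1430} = \frac{1}{- 75 \left(0 + \frac{1}{\frac{14}{5}}\right) + 1430} = \frac{1}{- 75 \left(0 + \frac{5}{14}\right) + 1430} = \frac{1}{\left(-75\right) \frac{5}{14} + 1430} = \frac{1}{- \frac{375}{14} + 1430} = \frac{1}{\frac{19645}{14}} = \frac{14}{19645}$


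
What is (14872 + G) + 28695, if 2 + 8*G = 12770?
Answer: 45163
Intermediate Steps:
G = 1596 (G = -¼ + (⅛)*12770 = -¼ + 6385/4 = 1596)
(14872 + G) + 28695 = (14872 + 1596) + 28695 = 16468 + 28695 = 45163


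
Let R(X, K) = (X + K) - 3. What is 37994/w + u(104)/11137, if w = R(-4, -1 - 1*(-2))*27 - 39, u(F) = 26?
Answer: -423133952/2238537 ≈ -189.02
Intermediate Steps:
R(X, K) = -3 + K + X (R(X, K) = (K + X) - 3 = -3 + K + X)
w = -201 (w = (-3 + (-1 - 1*(-2)) - 4)*27 - 39 = (-3 + (-1 + 2) - 4)*27 - 39 = (-3 + 1 - 4)*27 - 39 = -6*27 - 39 = -162 - 39 = -201)
37994/w + u(104)/11137 = 37994/(-201) + 26/11137 = 37994*(-1/201) + 26*(1/11137) = -37994/201 + 26/11137 = -423133952/2238537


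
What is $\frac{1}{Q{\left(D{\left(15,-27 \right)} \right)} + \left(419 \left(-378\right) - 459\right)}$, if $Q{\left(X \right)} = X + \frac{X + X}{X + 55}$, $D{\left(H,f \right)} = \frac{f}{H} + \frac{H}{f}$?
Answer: $- \frac{106605}{16933505459} \approx -6.2955 \cdot 10^{-6}$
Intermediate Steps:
$D{\left(H,f \right)} = \frac{H}{f} + \frac{f}{H}$
$Q{\left(X \right)} = X + \frac{2 X}{55 + X}$
$\frac{1}{Q{\left(D{\left(15,-27 \right)} \right)} + \left(419 \left(-378\right) - 459\right)} = \frac{1}{\frac{\left(\frac{15}{-27} - \frac{27}{15}\right) \left(57 + \left(\frac{15}{-27} - \frac{27}{15}\right)\right)}{55 + \left(\frac{15}{-27} - \frac{27}{15}\right)} + \left(419 \left(-378\right) - 459\right)} = \frac{1}{\frac{\left(15 \left(- \frac{1}{27}\right) - \frac{9}{5}\right) \left(57 + \left(15 \left(- \frac{1}{27}\right) - \frac{9}{5}\right)\right)}{55 + \left(15 \left(- \frac{1}{27}\right) - \frac{9}{5}\right)} - 158841} = \frac{1}{\frac{\left(- \frac{5}{9} - \frac{9}{5}\right) \left(57 - \frac{106}{45}\right)}{55 - \frac{106}{45}} - 158841} = \frac{1}{- \frac{106 \left(57 - \frac{106}{45}\right)}{45 \left(55 - \frac{106}{45}\right)} - 158841} = \frac{1}{\left(- \frac{106}{45}\right) \frac{1}{\frac{2369}{45}} \cdot \frac{2459}{45} - 158841} = \frac{1}{\left(- \frac{106}{45}\right) \frac{45}{2369} \cdot \frac{2459}{45} - 158841} = \frac{1}{- \frac{260654}{106605} - 158841} = \frac{1}{- \frac{16933505459}{106605}} = - \frac{106605}{16933505459}$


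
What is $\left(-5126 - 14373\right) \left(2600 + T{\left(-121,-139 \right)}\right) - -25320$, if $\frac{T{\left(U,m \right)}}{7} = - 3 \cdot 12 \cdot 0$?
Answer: $-50672080$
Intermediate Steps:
$T{\left(U,m \right)} = 0$ ($T{\left(U,m \right)} = 7 \left(- 3 \cdot 12 \cdot 0\right) = 7 \left(\left(-3\right) 0\right) = 7 \cdot 0 = 0$)
$\left(-5126 - 14373\right) \left(2600 + T{\left(-121,-139 \right)}\right) - -25320 = \left(-5126 - 14373\right) \left(2600 + 0\right) - -25320 = \left(-19499\right) 2600 + 25320 = -50697400 + 25320 = -50672080$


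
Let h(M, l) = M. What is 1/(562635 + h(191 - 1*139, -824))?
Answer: 1/562687 ≈ 1.7772e-6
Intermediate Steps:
1/(562635 + h(191 - 1*139, -824)) = 1/(562635 + (191 - 1*139)) = 1/(562635 + (191 - 139)) = 1/(562635 + 52) = 1/562687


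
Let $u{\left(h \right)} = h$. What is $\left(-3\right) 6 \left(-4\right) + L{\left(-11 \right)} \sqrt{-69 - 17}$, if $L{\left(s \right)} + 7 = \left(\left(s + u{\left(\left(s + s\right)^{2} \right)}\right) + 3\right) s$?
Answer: $72 - 5243 i \sqrt{86} \approx 72.0 - 48622.0 i$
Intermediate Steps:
$L{\left(s \right)} = -7 + s \left(3 + s + 4 s^{2}\right)$ ($L{\left(s \right)} = -7 + \left(\left(s + \left(s + s\right)^{2}\right) + 3\right) s = -7 + \left(\left(s + \left(2 s\right)^{2}\right) + 3\right) s = -7 + \left(\left(s + 4 s^{2}\right) + 3\right) s = -7 + \left(3 + s + 4 s^{2}\right) s = -7 + s \left(3 + s + 4 s^{2}\right)$)
$\left(-3\right) 6 \left(-4\right) + L{\left(-11 \right)} \sqrt{-69 - 17} = \left(-3\right) 6 \left(-4\right) + \left(-7 + \left(-11\right)^{2} + 3 \left(-11\right) + 4 \left(-11\right)^{3}\right) \sqrt{-69 - 17} = \left(-18\right) \left(-4\right) + \left(-7 + 121 - 33 + 4 \left(-1331\right)\right) \sqrt{-86} = 72 + \left(-7 + 121 - 33 - 5324\right) i \sqrt{86} = 72 - 5243 i \sqrt{86}$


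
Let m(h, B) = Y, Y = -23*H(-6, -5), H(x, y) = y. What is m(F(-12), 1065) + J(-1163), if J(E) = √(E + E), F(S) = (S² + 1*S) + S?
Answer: 115 + I*√2326 ≈ 115.0 + 48.229*I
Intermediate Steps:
F(S) = S² + 2*S (F(S) = (S² + S) + S = (S + S²) + S = S² + 2*S)
J(E) = √2*√E (J(E) = √(2*E) = √2*√E)
Y = 115 (Y = -23*(-5) = 115)
m(h, B) = 115
m(F(-12), 1065) + J(-1163) = 115 + √2*√(-1163) = 115 + √2*(I*√1163) = 115 + I*√2326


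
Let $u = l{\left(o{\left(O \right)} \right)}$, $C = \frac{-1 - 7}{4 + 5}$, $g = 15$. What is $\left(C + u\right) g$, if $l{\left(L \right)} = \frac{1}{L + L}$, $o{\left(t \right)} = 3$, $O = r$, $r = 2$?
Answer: $- \frac{65}{6} \approx -10.833$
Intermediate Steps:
$O = 2$
$C = - \frac{8}{9} \approx -0.88889$
$l{\left(L \right)} = \frac{1}{2 L}$
$u = \frac{1}{6}$ ($u = \frac{1}{2 \cdot 3} = \frac{1}{2} \cdot \frac{1}{3} = \frac{1}{6} \approx 0.16667$)
$\left(C + u\right) g = \left(- \frac{8}{9} + \frac{1}{6}\right) 15 = \left(- \frac{13}{18}\right) 15 = - \frac{65}{6}$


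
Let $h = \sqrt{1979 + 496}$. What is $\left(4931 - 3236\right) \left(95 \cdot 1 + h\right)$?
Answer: $161025 + 25425 \sqrt{11} \approx 2.4535 \cdot 10^{5}$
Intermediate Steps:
$h = 15 \sqrt{11}$ ($h = \sqrt{2475} = 15 \sqrt{11} \approx 49.749$)
$\left(4931 - 3236\right) \left(95 \cdot 1 + h\right) = \left(4931 - 3236\right) \left(95 \cdot 1 + 15 \sqrt{11}\right) = 1695 \left(95 + 15 \sqrt{11}\right) = 161025 + 25425 \sqrt{11}$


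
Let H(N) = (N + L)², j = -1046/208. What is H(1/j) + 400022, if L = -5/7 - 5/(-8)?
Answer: 343133720129489/857786944 ≈ 4.0002e+5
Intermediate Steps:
j = -523/104 (j = -1046*1/208 = -523/104 ≈ -5.0288)
L = -5/56 (L = -5*⅐ - 5*(-⅛) = -5/7 + 5/8 = -5/56 ≈ -0.089286)
H(N) = (-5/56 + N)² (H(N) = (N - 5/56)² = (-5/56 + N)²)
H(1/j) + 400022 = (-5 + 56/(-523/104))²/3136 + 400022 = (-5 + 56*(-104/523))²/3136 + 400022 = (-5 - 5824/523)²/3136 + 400022 = (-8439/523)²/3136 + 400022 = (1/3136)*(71216721/273529) + 400022 = 71216721/857786944 + 400022 = 343133720129489/857786944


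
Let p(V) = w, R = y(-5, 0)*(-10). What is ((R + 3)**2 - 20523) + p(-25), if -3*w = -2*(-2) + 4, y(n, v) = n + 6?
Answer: -61430/3 ≈ -20477.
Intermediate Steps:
y(n, v) = 6 + n
R = -10 (R = (6 - 5)*(-10) = 1*(-10) = -10)
w = -8/3 (w = -(-2*(-2) + 4)/3 = -(4 + 4)/3 = -1/3*8 = -8/3 ≈ -2.6667)
p(V) = -8/3
((R + 3)**2 - 20523) + p(-25) = ((-10 + 3)**2 - 20523) - 8/3 = ((-7)**2 - 20523) - 8/3 = (49 - 20523) - 8/3 = -20474 - 8/3 = -61430/3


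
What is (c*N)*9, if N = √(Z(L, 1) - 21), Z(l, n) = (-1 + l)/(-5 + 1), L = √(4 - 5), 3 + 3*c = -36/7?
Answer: -171*√(-83 - I)/14 ≈ -0.67033 + 111.28*I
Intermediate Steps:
c = -19/7 (c = -1 + (-36/7)/3 = -1 + (-36*⅐)/3 = -1 + (⅓)*(-36/7) = -1 - 12/7 = -19/7 ≈ -2.7143)
L = I (L = √(-1) = I ≈ 1.0*I)
Z(l, n) = ¼ - l/4 (Z(l, n) = (-1 + l)/(-4) = (-1 + l)*(-¼) = ¼ - l/4)
N = √(-83/4 - I/4) (N = √((¼ - I/4) - 21) = √(-83/4 - I/4) ≈ 0.02744 - 4.5553*I)
(c*N)*9 = -19*√(-83 - I)/14*9 = -171*√(-83 - I)/14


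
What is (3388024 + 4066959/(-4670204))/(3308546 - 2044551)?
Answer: 15822759169937/5903114504980 ≈ 2.6804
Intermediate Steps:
(3388024 + 4066959/(-4670204))/(3308546 - 2044551) = (3388024 + 4066959*(-1/4670204))/1263995 = (3388024 - 4066959/4670204)*(1/1263995) = (15822759169937/4670204)*(1/1263995) = 15822759169937/5903114504980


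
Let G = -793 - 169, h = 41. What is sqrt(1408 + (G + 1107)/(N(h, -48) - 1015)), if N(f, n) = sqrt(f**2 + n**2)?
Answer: sqrt(1428975 - 1408*sqrt(3985))/sqrt(1015 - sqrt(3985)) ≈ 37.521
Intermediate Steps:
G = -962
sqrt(1408 + (G + 1107)/(N(h, -48) - 1015)) = sqrt(1408 + (-962 + 1107)/(sqrt(41**2 + (-48)**2) - 1015)) = sqrt(1408 + 145/(sqrt(1681 + 2304) - 1015)) = sqrt(1408 + 145/(sqrt(3985) - 1015)) = sqrt(1408 + 145/(-1015 + sqrt(3985)))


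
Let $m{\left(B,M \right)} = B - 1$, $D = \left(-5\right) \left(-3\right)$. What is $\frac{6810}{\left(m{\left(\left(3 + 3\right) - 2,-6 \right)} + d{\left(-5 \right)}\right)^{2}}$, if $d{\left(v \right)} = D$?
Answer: $\frac{1135}{54} \approx 21.019$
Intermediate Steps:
$D = 15$
$m{\left(B,M \right)} = -1 + B$
$d{\left(v \right)} = 15$
$\frac{6810}{\left(m{\left(\left(3 + 3\right) - 2,-6 \right)} + d{\left(-5 \right)}\right)^{2}} = \frac{6810}{\left(\left(-1 + \left(\left(3 + 3\right) - 2\right)\right) + 15\right)^{2}} = \frac{6810}{\left(\left(-1 + \left(6 - 2\right)\right) + 15\right)^{2}} = \frac{6810}{\left(\left(-1 + 4\right) + 15\right)^{2}} = \frac{6810}{\left(3 + 15\right)^{2}} = \frac{6810}{18^{2}} = \frac{6810}{324} = 6810 \cdot \frac{1}{324} = \frac{1135}{54}$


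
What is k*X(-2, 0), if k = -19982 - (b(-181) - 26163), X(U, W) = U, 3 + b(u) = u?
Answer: -12730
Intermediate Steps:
b(u) = -3 + u
k = 6365 (k = -19982 - ((-3 - 181) - 26163) = -19982 - (-184 - 26163) = -19982 - 1*(-26347) = -19982 + 26347 = 6365)
k*X(-2, 0) = 6365*(-2) = -12730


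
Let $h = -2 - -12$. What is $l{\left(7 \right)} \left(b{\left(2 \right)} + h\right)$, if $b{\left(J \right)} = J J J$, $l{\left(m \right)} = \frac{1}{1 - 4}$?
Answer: $-6$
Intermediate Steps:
$l{\left(m \right)} = - \frac{1}{3}$ ($l{\left(m \right)} = \frac{1}{-3} = - \frac{1}{3}$)
$b{\left(J \right)} = J^{3}$ ($b{\left(J \right)} = J^{2} J = J^{3}$)
$h = 10$ ($h = -2 + 12 = 10$)
$l{\left(7 \right)} \left(b{\left(2 \right)} + h\right) = - \frac{2^{3} + 10}{3} = - \frac{8 + 10}{3} = \left(- \frac{1}{3}\right) 18 = -6$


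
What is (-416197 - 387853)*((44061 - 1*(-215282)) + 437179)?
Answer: -560038514100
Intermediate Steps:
(-416197 - 387853)*((44061 - 1*(-215282)) + 437179) = -804050*((44061 + 215282) + 437179) = -804050*(259343 + 437179) = -804050*696522 = -560038514100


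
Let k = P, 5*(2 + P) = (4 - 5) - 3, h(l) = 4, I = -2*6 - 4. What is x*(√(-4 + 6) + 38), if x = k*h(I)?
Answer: -2128/5 - 56*√2/5 ≈ -441.44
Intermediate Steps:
I = -16 (I = -12 - 4 = -16)
P = -14/5 (P = -2 + ((4 - 5) - 3)/5 = -2 + (-1 - 3)/5 = -2 + (⅕)*(-4) = -2 - ⅘ = -14/5 ≈ -2.8000)
k = -14/5 ≈ -2.8000
x = -56/5 (x = -14/5*4 = -56/5 ≈ -11.200)
x*(√(-4 + 6) + 38) = -56*(√(-4 + 6) + 38)/5 = -56*(√2 + 38)/5 = -56*(38 + √2)/5 = -2128/5 - 56*√2/5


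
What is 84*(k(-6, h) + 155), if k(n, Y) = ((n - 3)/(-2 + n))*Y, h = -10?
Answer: 12075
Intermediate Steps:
k(n, Y) = Y*(-3 + n)/(-2 + n) (k(n, Y) = ((-3 + n)/(-2 + n))*Y = Y*(-3 + n)/(-2 + n))
84*(k(-6, h) + 155) = 84*(-10*(-3 - 6)/(-2 - 6) + 155) = 84*(-10*(-9)/(-8) + 155) = 84*(-10*(-⅛)*(-9) + 155) = 84*(-45/4 + 155) = 84*(575/4) = 12075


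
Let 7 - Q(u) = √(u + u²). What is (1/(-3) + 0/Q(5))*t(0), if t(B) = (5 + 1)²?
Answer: -12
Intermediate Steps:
Q(u) = 7 - √(u + u²)
t(B) = 36 (t(B) = 6² = 36)
(1/(-3) + 0/Q(5))*t(0) = (1/(-3) + 0/(7 - √(5*(1 + 5))))*36 = (1*(-⅓) + 0/(7 - √(5*6)))*36 = (-⅓ + 0/(7 - √30))*36 = (-⅓ + 0)*36 = -⅓*36 = -12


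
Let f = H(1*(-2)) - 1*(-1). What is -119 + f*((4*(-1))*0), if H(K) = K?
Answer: -119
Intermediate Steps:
f = -1 (f = 1*(-2) - 1*(-1) = -2 + 1 = -1)
-119 + f*((4*(-1))*0) = -119 - 4*(-1)*0 = -119 - (-4)*0 = -119 - 1*0 = -119 + 0 = -119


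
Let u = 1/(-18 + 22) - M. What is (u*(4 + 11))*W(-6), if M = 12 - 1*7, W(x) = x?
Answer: 855/2 ≈ 427.50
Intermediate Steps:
M = 5 (M = 12 - 7 = 5)
u = -19/4 (u = 1/(-18 + 22) - 1*5 = 1/4 - 5 = ¼ - 5 = -19/4 ≈ -4.7500)
(u*(4 + 11))*W(-6) = -19*(4 + 11)/4*(-6) = -19/4*15*(-6) = -285/4*(-6) = 855/2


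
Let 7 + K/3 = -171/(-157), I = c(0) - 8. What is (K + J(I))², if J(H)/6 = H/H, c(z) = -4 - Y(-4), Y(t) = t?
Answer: 3392964/24649 ≈ 137.65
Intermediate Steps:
c(z) = 0 (c(z) = -4 - 1*(-4) = -4 + 4 = 0)
I = -8 (I = 0 - 8 = -8)
J(H) = 6 (J(H) = 6*(H/H) = 6*1 = 6)
K = -2784/157 (K = -21 + 3*(-171/(-157)) = -21 + 3*(-171*(-1/157)) = -21 + 3*(171/157) = -21 + 513/157 = -2784/157 ≈ -17.732)
(K + J(I))² = (-2784/157 + 6)² = (-1842/157)² = 3392964/24649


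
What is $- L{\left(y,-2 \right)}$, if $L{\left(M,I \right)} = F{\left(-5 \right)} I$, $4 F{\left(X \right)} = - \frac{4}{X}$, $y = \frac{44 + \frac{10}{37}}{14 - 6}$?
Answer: $\frac{2}{5} \approx 0.4$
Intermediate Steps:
$y = \frac{819}{148}$ ($y = \frac{44 + 10 \cdot \frac{1}{37}}{8} = \left(44 + \frac{10}{37}\right) \frac{1}{8} = \frac{1638}{37} \cdot \frac{1}{8} = \frac{819}{148} \approx 5.5338$)
$F{\left(X \right)} = - \frac{1}{X}$ ($F{\left(X \right)} = \frac{\left(-4\right) \frac{1}{X}}{4} = - \frac{1}{X}$)
$L{\left(M,I \right)} = \frac{I}{5}$ ($L{\left(M,I \right)} = - \frac{1}{-5} I = \left(-1\right) \left(- \frac{1}{5}\right) I = \frac{I}{5}$)
$- L{\left(y,-2 \right)} = - \frac{-2}{5} = \left(-1\right) \left(- \frac{2}{5}\right) = \frac{2}{5}$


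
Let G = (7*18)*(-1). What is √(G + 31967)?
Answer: √31841 ≈ 178.44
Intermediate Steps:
G = -126 (G = 126*(-1) = -126)
√(G + 31967) = √(-126 + 31967) = √31841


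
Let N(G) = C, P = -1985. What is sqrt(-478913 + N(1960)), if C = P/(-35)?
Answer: I*sqrt(23463958)/7 ≈ 691.99*I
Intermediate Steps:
C = 397/7 (C = -1985/(-35) = -1985*(-1/35) = 397/7 ≈ 56.714)
N(G) = 397/7
sqrt(-478913 + N(1960)) = sqrt(-478913 + 397/7) = sqrt(-3351994/7) = I*sqrt(23463958)/7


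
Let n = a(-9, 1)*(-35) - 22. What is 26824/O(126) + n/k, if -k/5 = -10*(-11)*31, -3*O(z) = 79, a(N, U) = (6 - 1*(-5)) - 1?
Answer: -22129326/21725 ≈ -1018.6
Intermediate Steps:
a(N, U) = 10 (a(N, U) = (6 + 5) - 1 = 11 - 1 = 10)
O(z) = -79/3 (O(z) = -⅓*79 = -79/3)
k = -17050 (k = -5*(-10*(-11))*31 = -550*31 = -5*3410 = -17050)
n = -372 (n = 10*(-35) - 22 = -350 - 22 = -372)
26824/O(126) + n/k = 26824/(-79/3) - 372/(-17050) = 26824*(-3/79) - 372*(-1/17050) = -80472/79 + 6/275 = -22129326/21725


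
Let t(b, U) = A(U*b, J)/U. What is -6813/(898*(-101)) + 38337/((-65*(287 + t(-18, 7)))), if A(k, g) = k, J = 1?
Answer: -258304917/121988810 ≈ -2.1174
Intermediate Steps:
t(b, U) = b (t(b, U) = (U*b)/U = b)
-6813/(898*(-101)) + 38337/((-65*(287 + t(-18, 7)))) = -6813/(898*(-101)) + 38337/((-65*(287 - 18))) = -6813/(-90698) + 38337/((-65*269)) = -6813*(-1/90698) + 38337/(-17485) = 6813/90698 + 38337*(-1/17485) = 6813/90698 - 2949/1345 = -258304917/121988810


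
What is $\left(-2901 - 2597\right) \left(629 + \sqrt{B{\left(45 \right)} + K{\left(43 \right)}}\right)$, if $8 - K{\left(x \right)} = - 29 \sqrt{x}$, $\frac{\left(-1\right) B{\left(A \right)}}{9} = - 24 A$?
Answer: $-3458242 - 5498 \sqrt{9728 + 29 \sqrt{43}} \approx -4.0058 \cdot 10^{6}$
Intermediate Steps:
$B{\left(A \right)} = 216 A$ ($B{\left(A \right)} = - 9 \left(- 24 A\right) = 216 A$)
$K{\left(x \right)} = 8 + 29 \sqrt{x}$ ($K{\left(x \right)} = 8 - - 29 \sqrt{x} = 8 + 29 \sqrt{x}$)
$\left(-2901 - 2597\right) \left(629 + \sqrt{B{\left(45 \right)} + K{\left(43 \right)}}\right) = \left(-2901 - 2597\right) \left(629 + \sqrt{216 \cdot 45 + \left(8 + 29 \sqrt{43}\right)}\right) = - 5498 \left(629 + \sqrt{9720 + \left(8 + 29 \sqrt{43}\right)}\right) = - 5498 \left(629 + \sqrt{9728 + 29 \sqrt{43}}\right) = -3458242 - 5498 \sqrt{9728 + 29 \sqrt{43}}$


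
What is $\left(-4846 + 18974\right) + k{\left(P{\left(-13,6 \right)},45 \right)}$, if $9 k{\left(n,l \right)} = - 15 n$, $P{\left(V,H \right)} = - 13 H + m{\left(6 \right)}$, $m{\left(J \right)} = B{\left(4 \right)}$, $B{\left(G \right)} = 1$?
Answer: $\frac{42769}{3} \approx 14256.0$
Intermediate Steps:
$m{\left(J \right)} = 1$
$P{\left(V,H \right)} = 1 - 13 H$ ($P{\left(V,H \right)} = - 13 H + 1 = 1 - 13 H$)
$k{\left(n,l \right)} = - \frac{5 n}{3}$ ($k{\left(n,l \right)} = \frac{\left(-15\right) n}{9} = - \frac{5 n}{3}$)
$\left(-4846 + 18974\right) + k{\left(P{\left(-13,6 \right)},45 \right)} = \left(-4846 + 18974\right) - \frac{5 \left(1 - 78\right)}{3} = 14128 - \frac{5 \left(1 - 78\right)}{3} = 14128 - - \frac{385}{3} = 14128 + \frac{385}{3} = \frac{42769}{3}$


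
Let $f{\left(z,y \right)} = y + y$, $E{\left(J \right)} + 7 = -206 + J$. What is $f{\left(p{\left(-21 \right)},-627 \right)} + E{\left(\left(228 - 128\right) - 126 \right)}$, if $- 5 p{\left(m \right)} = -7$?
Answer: $-1493$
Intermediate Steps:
$p{\left(m \right)} = \frac{7}{5}$ ($p{\left(m \right)} = \left(- \frac{1}{5}\right) \left(-7\right) = \frac{7}{5}$)
$E{\left(J \right)} = -213 + J$ ($E{\left(J \right)} = -7 + \left(-206 + J\right) = -213 + J$)
$f{\left(z,y \right)} = 2 y$
$f{\left(p{\left(-21 \right)},-627 \right)} + E{\left(\left(228 - 128\right) - 126 \right)} = 2 \left(-627\right) + \left(-213 + \left(\left(228 - 128\right) - 126\right)\right) = -1254 + \left(-213 + \left(100 - 126\right)\right) = -1254 - 239 = -1493$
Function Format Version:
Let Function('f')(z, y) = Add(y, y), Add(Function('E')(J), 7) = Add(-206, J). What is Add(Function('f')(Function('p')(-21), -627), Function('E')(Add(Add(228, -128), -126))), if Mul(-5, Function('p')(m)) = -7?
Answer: -1493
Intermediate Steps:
Function('p')(m) = Rational(7, 5) (Function('p')(m) = Mul(Rational(-1, 5), -7) = Rational(7, 5))
Function('E')(J) = Add(-213, J) (Function('E')(J) = Add(-7, Add(-206, J)) = Add(-213, J))
Function('f')(z, y) = Mul(2, y)
Add(Function('f')(Function('p')(-21), -627), Function('E')(Add(Add(228, -128), -126))) = Add(Mul(2, -627), Add(-213, Add(Add(228, -128), -126))) = Add(-1254, Add(-213, Add(100, -126))) = Add(-1254, Add(-213, -26)) = Add(-1254, -239) = -1493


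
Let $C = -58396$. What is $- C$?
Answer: $58396$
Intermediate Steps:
$- C = \left(-1\right) \left(-58396\right) = 58396$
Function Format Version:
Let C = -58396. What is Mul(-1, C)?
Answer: 58396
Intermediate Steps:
Mul(-1, C) = Mul(-1, -58396) = 58396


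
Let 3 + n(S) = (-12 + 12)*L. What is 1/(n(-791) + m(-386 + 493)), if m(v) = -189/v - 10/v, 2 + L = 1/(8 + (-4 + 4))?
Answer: -107/520 ≈ -0.20577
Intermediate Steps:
L = -15/8 (L = -2 + 1/(8 + (-4 + 4)) = -2 + 1/(8 + 0) = -2 + 1/8 = -2 + ⅛ = -15/8 ≈ -1.8750)
m(v) = -199/v
n(S) = -3 (n(S) = -3 + (-12 + 12)*(-15/8) = -3 + 0*(-15/8) = -3 + 0 = -3)
1/(n(-791) + m(-386 + 493)) = 1/(-3 - 199/(-386 + 493)) = 1/(-3 - 199/107) = 1/(-520/107) = -107/520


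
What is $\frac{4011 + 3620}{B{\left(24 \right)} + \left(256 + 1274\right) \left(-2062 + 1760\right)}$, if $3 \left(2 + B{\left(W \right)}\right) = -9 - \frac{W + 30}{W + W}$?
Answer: $- \frac{61048}{3696523} \approx -0.016515$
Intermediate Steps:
$B{\left(W \right)} = -5 - \frac{30 + W}{6 W}$ ($B{\left(W \right)} = -2 + \frac{-9 - \frac{W + 30}{W + W}}{3} = -2 + \frac{-9 - \frac{30 + W}{2 W}}{3} = -2 - \left(3 + \frac{30 + W}{6 W}\right) = -5 - \frac{30 + W}{6 W}$)
$\frac{4011 + 3620}{B{\left(24 \right)} + \left(256 + 1274\right) \left(-2062 + 1760\right)} = \frac{4011 + 3620}{\left(- \frac{31}{6} - \frac{5}{24}\right) + \left(256 + 1274\right) \left(-2062 + 1760\right)} = \frac{7631}{\left(- \frac{31}{6} - \frac{5}{24}\right) + 1530 \left(-302\right)} = \frac{7631}{\left(- \frac{31}{6} - \frac{5}{24}\right) - 462060} = \frac{7631}{- \frac{43}{8} - 462060} = \frac{7631}{- \frac{3696523}{8}} = 7631 \left(- \frac{8}{3696523}\right) = - \frac{61048}{3696523}$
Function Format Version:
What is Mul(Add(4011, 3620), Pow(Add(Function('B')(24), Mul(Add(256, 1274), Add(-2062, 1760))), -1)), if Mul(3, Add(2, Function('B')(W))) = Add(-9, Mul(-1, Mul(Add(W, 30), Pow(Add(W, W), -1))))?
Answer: Rational(-61048, 3696523) ≈ -0.016515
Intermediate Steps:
Function('B')(W) = Add(-5, Mul(Rational(-1, 6), Pow(W, -1), Add(30, W))) (Function('B')(W) = Add(-2, Mul(Rational(1, 3), Add(-9, Mul(-1, Mul(Add(W, 30), Pow(Add(W, W), -1)))))) = Add(-2, Mul(Rational(1, 3), Add(-9, Mul(-1, Mul(Add(30, W), Pow(Mul(2, W), -1)))))) = Add(-2, Mul(Rational(1, 3), Add(-9, Mul(-1, Mul(Add(30, W), Mul(Rational(1, 2), Pow(W, -1))))))) = Add(-2, Mul(Rational(1, 3), Add(-9, Mul(-1, Mul(Rational(1, 2), Pow(W, -1), Add(30, W)))))) = Add(-2, Mul(Rational(1, 3), Add(-9, Mul(Rational(-1, 2), Pow(W, -1), Add(30, W))))) = Add(-2, Add(-3, Mul(Rational(-1, 6), Pow(W, -1), Add(30, W)))) = Add(-5, Mul(Rational(-1, 6), Pow(W, -1), Add(30, W))))
Mul(Add(4011, 3620), Pow(Add(Function('B')(24), Mul(Add(256, 1274), Add(-2062, 1760))), -1)) = Mul(Add(4011, 3620), Pow(Add(Add(Rational(-31, 6), Mul(-5, Pow(24, -1))), Mul(Add(256, 1274), Add(-2062, 1760))), -1)) = Mul(7631, Pow(Add(Add(Rational(-31, 6), Mul(-5, Rational(1, 24))), Mul(1530, -302)), -1)) = Mul(7631, Pow(Add(Add(Rational(-31, 6), Rational(-5, 24)), -462060), -1)) = Mul(7631, Pow(Add(Rational(-43, 8), -462060), -1)) = Mul(7631, Pow(Rational(-3696523, 8), -1)) = Mul(7631, Rational(-8, 3696523)) = Rational(-61048, 3696523)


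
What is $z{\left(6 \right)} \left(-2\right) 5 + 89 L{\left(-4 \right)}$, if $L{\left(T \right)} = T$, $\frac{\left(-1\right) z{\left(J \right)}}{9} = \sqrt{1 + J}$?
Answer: $-356 + 90 \sqrt{7} \approx -117.88$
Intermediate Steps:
$z{\left(J \right)} = - 9 \sqrt{1 + J}$
$z{\left(6 \right)} \left(-2\right) 5 + 89 L{\left(-4 \right)} = - 9 \sqrt{1 + 6} \left(-2\right) 5 + 89 \left(-4\right) = - 9 \sqrt{7} \left(-2\right) 5 - 356 = 18 \sqrt{7} \cdot 5 - 356 = 90 \sqrt{7} - 356 = -356 + 90 \sqrt{7}$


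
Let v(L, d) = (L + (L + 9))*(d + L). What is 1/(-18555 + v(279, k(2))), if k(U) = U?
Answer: 1/140772 ≈ 7.1037e-6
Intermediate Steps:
v(L, d) = (9 + 2*L)*(L + d) (v(L, d) = (L + (9 + L))*(L + d) = (9 + 2*L)*(L + d))
1/(-18555 + v(279, k(2))) = 1/(-18555 + (2*279² + 9*279 + 9*2 + 2*279*2)) = 1/(-18555 + (2*77841 + 2511 + 18 + 1116)) = 1/(-18555 + (155682 + 2511 + 18 + 1116)) = 1/(-18555 + 159327) = 1/140772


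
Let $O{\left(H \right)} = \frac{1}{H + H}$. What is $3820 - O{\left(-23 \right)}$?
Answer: $\frac{175721}{46} \approx 3820.0$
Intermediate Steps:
$O{\left(H \right)} = \frac{1}{2 H}$
$3820 - O{\left(-23 \right)} = 3820 - \frac{1}{2 \left(-23\right)} = 3820 - \frac{1}{2} \left(- \frac{1}{23}\right) = 3820 - - \frac{1}{46} = 3820 + \frac{1}{46} = \frac{175721}{46}$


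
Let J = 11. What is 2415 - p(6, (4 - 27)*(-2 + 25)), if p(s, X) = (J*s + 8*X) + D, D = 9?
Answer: 6572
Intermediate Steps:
p(s, X) = 9 + 8*X + 11*s (p(s, X) = (11*s + 8*X) + 9 = (8*X + 11*s) + 9 = 9 + 8*X + 11*s)
2415 - p(6, (4 - 27)*(-2 + 25)) = 2415 - (9 + 8*((4 - 27)*(-2 + 25)) + 11*6) = 2415 - (9 + 8*(-23*23) + 66) = 2415 - (9 + 8*(-529) + 66) = 2415 - (9 - 4232 + 66) = 2415 - 1*(-4157) = 2415 + 4157 = 6572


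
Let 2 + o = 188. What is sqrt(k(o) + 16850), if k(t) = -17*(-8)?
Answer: sqrt(16986) ≈ 130.33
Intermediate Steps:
o = 186 (o = -2 + 188 = 186)
k(t) = 136
sqrt(k(o) + 16850) = sqrt(136 + 16850) = sqrt(16986)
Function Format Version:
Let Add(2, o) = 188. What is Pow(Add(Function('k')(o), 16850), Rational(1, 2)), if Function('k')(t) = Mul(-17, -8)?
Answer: Pow(16986, Rational(1, 2)) ≈ 130.33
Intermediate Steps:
o = 186 (o = Add(-2, 188) = 186)
Function('k')(t) = 136
Pow(Add(Function('k')(o), 16850), Rational(1, 2)) = Pow(Add(136, 16850), Rational(1, 2)) = Pow(16986, Rational(1, 2))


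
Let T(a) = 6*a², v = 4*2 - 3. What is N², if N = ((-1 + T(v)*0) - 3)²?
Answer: 256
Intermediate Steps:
v = 5 (v = 8 - 3 = 5)
N = 16 (N = ((-1 + (6*5²)*0) - 3)² = ((-1 + (6*25)*0) - 3)² = ((-1 + 150*0) - 3)² = ((-1 + 0) - 3)² = (-1 - 3)² = (-4)² = 16)
N² = 16² = 256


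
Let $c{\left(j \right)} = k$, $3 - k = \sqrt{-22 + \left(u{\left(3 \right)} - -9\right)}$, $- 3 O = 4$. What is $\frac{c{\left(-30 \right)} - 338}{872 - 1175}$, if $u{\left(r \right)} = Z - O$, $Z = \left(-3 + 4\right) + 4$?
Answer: $\frac{335}{303} + \frac{2 i \sqrt{15}}{909} \approx 1.1056 + 0.0085214 i$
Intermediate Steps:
$Z = 5$ ($Z = 1 + 4 = 5$)
$O = - \frac{4}{3}$ ($O = \left(- \frac{1}{3}\right) 4 = - \frac{4}{3} \approx -1.3333$)
$u{\left(r \right)} = \frac{19}{3}$ ($u{\left(r \right)} = 5 - - \frac{4}{3} = 5 + \frac{4}{3} = \frac{19}{3}$)
$k = 3 - \frac{2 i \sqrt{15}}{3}$ ($k = 3 - \sqrt{-22 + \left(\frac{19}{3} - -9\right)} = 3 - \sqrt{-22 + \left(\frac{19}{3} + 9\right)} = 3 - \sqrt{-22 + \frac{46}{3}} = 3 - \sqrt{- \frac{20}{3}} = 3 - \frac{2 i \sqrt{15}}{3} \approx 3.0 - 2.582 i$)
$c{\left(j \right)} = 3 - \frac{2 i \sqrt{15}}{3}$
$\frac{c{\left(-30 \right)} - 338}{872 - 1175} = \frac{\left(3 - \frac{2 i \sqrt{15}}{3}\right) - 338}{872 - 1175} = \frac{-335 - \frac{2 i \sqrt{15}}{3}}{-303} = \left(-335 - \frac{2 i \sqrt{15}}{3}\right) \left(- \frac{1}{303}\right) = \frac{335}{303} + \frac{2 i \sqrt{15}}{909}$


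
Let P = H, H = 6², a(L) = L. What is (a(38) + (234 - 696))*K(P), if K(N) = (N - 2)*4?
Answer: -57664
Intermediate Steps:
H = 36
P = 36
K(N) = -8 + 4*N (K(N) = (-2 + N)*4 = -8 + 4*N)
(a(38) + (234 - 696))*K(P) = (38 + (234 - 696))*(-8 + 4*36) = (38 - 462)*(-8 + 144) = -424*136 = -57664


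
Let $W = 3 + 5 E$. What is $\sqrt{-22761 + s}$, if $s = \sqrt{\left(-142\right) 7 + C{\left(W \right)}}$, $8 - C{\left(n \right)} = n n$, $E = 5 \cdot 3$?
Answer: $\sqrt{-22761 + i \sqrt{7070}} \approx 0.2787 + 150.87 i$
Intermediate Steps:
$E = 15$
$W = 78$ ($W = 3 + 5 \cdot 15 = 3 + 75 = 78$)
$C{\left(n \right)} = 8 - n^{2}$ ($C{\left(n \right)} = 8 - n n = 8 - n^{2}$)
$s = i \sqrt{7070}$ ($s = \sqrt{\left(-142\right) 7 + \left(8 - 78^{2}\right)} = \sqrt{-994 + \left(8 - 6084\right)} = \sqrt{-994 - 6076} = \sqrt{-7070} = i \sqrt{7070} \approx 84.083 i$)
$\sqrt{-22761 + s} = \sqrt{-22761 + i \sqrt{7070}}$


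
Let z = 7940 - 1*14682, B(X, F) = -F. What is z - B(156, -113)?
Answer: -6855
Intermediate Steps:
z = -6742 (z = 7940 - 14682 = -6742)
z - B(156, -113) = -6742 - (-1)*(-113) = -6742 - 1*113 = -6742 - 113 = -6855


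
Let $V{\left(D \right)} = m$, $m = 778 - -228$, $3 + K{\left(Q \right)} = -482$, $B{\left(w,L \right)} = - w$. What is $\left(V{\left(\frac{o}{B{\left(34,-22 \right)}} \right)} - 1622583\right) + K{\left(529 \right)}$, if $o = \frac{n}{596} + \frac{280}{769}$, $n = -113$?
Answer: $-1622062$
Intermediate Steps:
$K{\left(Q \right)} = -485$ ($K{\left(Q \right)} = -3 - 482 = -485$)
$o = \frac{79983}{458324}$ ($o = - \frac{113}{596} + \frac{280}{769} = \frac{79983}{458324} \approx 0.17451$)
$m = 1006$ ($m = 778 + 228 = 1006$)
$V{\left(D \right)} = 1006$
$\left(V{\left(\frac{o}{B{\left(34,-22 \right)}} \right)} - 1622583\right) + K{\left(529 \right)} = \left(1006 - 1622583\right) - 485 = -1621577 - 485 = -1622062$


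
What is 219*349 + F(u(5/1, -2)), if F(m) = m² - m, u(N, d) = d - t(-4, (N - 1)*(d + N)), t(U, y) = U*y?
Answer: 78501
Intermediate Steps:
u(N, d) = d + 4*(-1 + N)*(N + d) (u(N, d) = d - (-4)*(N - 1)*(d + N) = d - (-4)*(-1 + N)*(N + d) = d + 4*(-1 + N)*(N + d))
219*349 + F(u(5/1, -2)) = 219*349 + (-20/1 - 3*(-2) + 4*(5/1)² + 4*(5/1)*(-2))*(-1 + (-20/1 - 3*(-2) + 4*(5/1)² + 4*(5/1)*(-2))) = 76431 + (-20 + 6 + 4*(5*1)² + 4*(5*1)*(-2))*(-1 + (-20 + 6 + 4*(5*1)² + 4*(5*1)*(-2))) = 76431 + (-4*5 + 6 + 4*5² + 4*5*(-2))*(-1 + (-4*5 + 6 + 4*5² + 4*5*(-2))) = 76431 + (-20 + 6 + 4*25 - 40)*(-1 + (-20 + 6 + 4*25 - 40)) = 76431 + (-20 + 6 + 100 - 40)*(-1 + (-20 + 6 + 100 - 40)) = 76431 + 46*(-1 + 46) = 76431 + 46*45 = 76431 + 2070 = 78501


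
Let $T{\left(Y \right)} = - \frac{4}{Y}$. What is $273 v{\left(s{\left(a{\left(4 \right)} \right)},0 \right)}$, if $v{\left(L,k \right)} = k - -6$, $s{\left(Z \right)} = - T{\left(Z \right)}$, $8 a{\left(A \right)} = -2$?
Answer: $1638$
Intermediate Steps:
$a{\left(A \right)} = - \frac{1}{4}$ ($a{\left(A \right)} = \frac{1}{8} \left(-2\right) = - \frac{1}{4}$)
$s{\left(Z \right)} = \frac{4}{Z}$ ($s{\left(Z \right)} = - \frac{-4}{Z} = \frac{4}{Z}$)
$v{\left(L,k \right)} = 6 + k$ ($v{\left(L,k \right)} = k + 6 = 6 + k$)
$273 v{\left(s{\left(a{\left(4 \right)} \right)},0 \right)} = 273 \left(6 + 0\right) = 273 \cdot 6 = 1638$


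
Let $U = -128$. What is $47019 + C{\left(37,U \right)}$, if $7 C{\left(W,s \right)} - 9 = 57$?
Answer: $\frac{329199}{7} \approx 47028.0$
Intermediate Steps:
$C{\left(W,s \right)} = \frac{66}{7}$ ($C{\left(W,s \right)} = \frac{9}{7} + \frac{1}{7} \cdot 57 = \frac{9}{7} + \frac{57}{7} = \frac{66}{7}$)
$47019 + C{\left(37,U \right)} = 47019 + \frac{66}{7} = \frac{329199}{7}$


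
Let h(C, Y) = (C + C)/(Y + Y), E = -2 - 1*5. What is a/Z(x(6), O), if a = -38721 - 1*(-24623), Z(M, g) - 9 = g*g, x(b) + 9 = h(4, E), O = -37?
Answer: -133/13 ≈ -10.231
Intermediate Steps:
E = -7 (E = -2 - 5 = -7)
h(C, Y) = C/Y (h(C, Y) = (2*C)/((2*Y)) = (2*C)*(1/(2*Y)) = C/Y)
x(b) = -67/7 (x(b) = -9 + 4/(-7) = -9 + 4*(-1/7) = -9 - 4/7 = -67/7)
Z(M, g) = 9 + g**2 (Z(M, g) = 9 + g*g = 9 + g**2)
a = -14098 (a = -38721 + 24623 = -14098)
a/Z(x(6), O) = -14098/(9 + (-37)**2) = -14098/(9 + 1369) = -14098/1378 = -14098*1/1378 = -133/13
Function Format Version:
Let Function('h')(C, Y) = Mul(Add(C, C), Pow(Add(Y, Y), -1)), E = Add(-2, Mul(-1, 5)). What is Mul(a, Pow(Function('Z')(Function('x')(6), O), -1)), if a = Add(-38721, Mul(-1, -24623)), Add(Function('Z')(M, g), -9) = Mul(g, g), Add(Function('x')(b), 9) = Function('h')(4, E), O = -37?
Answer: Rational(-133, 13) ≈ -10.231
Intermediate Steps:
E = -7 (E = Add(-2, -5) = -7)
Function('h')(C, Y) = Mul(C, Pow(Y, -1)) (Function('h')(C, Y) = Mul(Mul(2, C), Pow(Mul(2, Y), -1)) = Mul(Mul(2, C), Mul(Rational(1, 2), Pow(Y, -1))) = Mul(C, Pow(Y, -1)))
Function('x')(b) = Rational(-67, 7) (Function('x')(b) = Add(-9, Mul(4, Pow(-7, -1))) = Add(-9, Mul(4, Rational(-1, 7))) = Add(-9, Rational(-4, 7)) = Rational(-67, 7))
Function('Z')(M, g) = Add(9, Pow(g, 2)) (Function('Z')(M, g) = Add(9, Mul(g, g)) = Add(9, Pow(g, 2)))
a = -14098 (a = Add(-38721, 24623) = -14098)
Mul(a, Pow(Function('Z')(Function('x')(6), O), -1)) = Mul(-14098, Pow(Add(9, Pow(-37, 2)), -1)) = Mul(-14098, Pow(Add(9, 1369), -1)) = Mul(-14098, Pow(1378, -1)) = Mul(-14098, Rational(1, 1378)) = Rational(-133, 13)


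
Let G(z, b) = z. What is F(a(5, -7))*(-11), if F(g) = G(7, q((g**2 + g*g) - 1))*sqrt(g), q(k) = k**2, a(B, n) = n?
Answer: -77*I*sqrt(7) ≈ -203.72*I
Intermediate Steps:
F(g) = 7*sqrt(g)
F(a(5, -7))*(-11) = (7*sqrt(-7))*(-11) = (7*(I*sqrt(7)))*(-11) = (7*I*sqrt(7))*(-11) = -77*I*sqrt(7)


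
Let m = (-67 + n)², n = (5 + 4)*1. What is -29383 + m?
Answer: -26019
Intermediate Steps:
n = 9 (n = 9*1 = 9)
m = 3364 (m = (-67 + 9)² = (-58)² = 3364)
-29383 + m = -29383 + 3364 = -26019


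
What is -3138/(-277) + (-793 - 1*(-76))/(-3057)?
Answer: 3263825/282263 ≈ 11.563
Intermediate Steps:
-3138/(-277) + (-793 - 1*(-76))/(-3057) = -3138*(-1/277) + (-793 + 76)*(-1/3057) = 3138/277 - 717*(-1/3057) = 3138/277 + 239/1019 = 3263825/282263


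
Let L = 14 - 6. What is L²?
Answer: 64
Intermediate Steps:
L = 8
L² = 8² = 64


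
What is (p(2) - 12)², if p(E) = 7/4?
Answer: 1681/16 ≈ 105.06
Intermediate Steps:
p(E) = 7/4 (p(E) = 7*(¼) = 7/4)
(p(2) - 12)² = (7/4 - 12)² = (-41/4)² = 1681/16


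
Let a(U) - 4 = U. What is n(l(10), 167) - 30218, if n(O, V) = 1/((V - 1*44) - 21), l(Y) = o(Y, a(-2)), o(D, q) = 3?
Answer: -3082235/102 ≈ -30218.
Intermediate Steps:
a(U) = 4 + U
l(Y) = 3
n(O, V) = 1/(-65 + V) (n(O, V) = 1/((V - 44) - 21) = 1/((-44 + V) - 21) = 1/(-65 + V))
n(l(10), 167) - 30218 = 1/(-65 + 167) - 30218 = 1/102 - 30218 = -3082235/102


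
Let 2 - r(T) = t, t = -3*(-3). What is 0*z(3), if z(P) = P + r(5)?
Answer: 0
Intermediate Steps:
t = 9
r(T) = -7 (r(T) = 2 - 1*9 = 2 - 9 = -7)
z(P) = -7 + P (z(P) = P - 7 = -7 + P)
0*z(3) = 0*(-7 + 3) = 0*(-4) = 0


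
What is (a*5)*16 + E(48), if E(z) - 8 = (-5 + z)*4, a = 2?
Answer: 340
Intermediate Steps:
E(z) = -12 + 4*z (E(z) = 8 + (-5 + z)*4 = 8 + (-20 + 4*z) = -12 + 4*z)
(a*5)*16 + E(48) = (2*5)*16 + (-12 + 4*48) = 10*16 + (-12 + 192) = 160 + 180 = 340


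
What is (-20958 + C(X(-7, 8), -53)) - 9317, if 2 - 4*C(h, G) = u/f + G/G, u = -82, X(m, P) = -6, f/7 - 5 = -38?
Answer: -27973951/924 ≈ -30275.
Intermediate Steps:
f = -231 (f = 35 + 7*(-38) = 35 - 266 = -231)
C(h, G) = 149/924 (C(h, G) = 1/2 - (-82/(-231) + G/G)/4 = 1/2 - (-82*(-1/231) + 1)/4 = 1/2 - (82/231 + 1)/4 = 1/2 - 1/4*313/231 = 1/2 - 313/924 = 149/924)
(-20958 + C(X(-7, 8), -53)) - 9317 = (-20958 + 149/924) - 9317 = -19365043/924 - 9317 = -27973951/924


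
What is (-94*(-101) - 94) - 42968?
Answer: -33568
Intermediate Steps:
(-94*(-101) - 94) - 42968 = (9494 - 94) - 42968 = 9400 - 42968 = -33568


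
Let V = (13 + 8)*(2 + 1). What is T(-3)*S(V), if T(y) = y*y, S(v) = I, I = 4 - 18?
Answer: -126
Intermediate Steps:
I = -14
V = 63 (V = 21*3 = 63)
S(v) = -14
T(y) = y**2
T(-3)*S(V) = (-3)**2*(-14) = 9*(-14) = -126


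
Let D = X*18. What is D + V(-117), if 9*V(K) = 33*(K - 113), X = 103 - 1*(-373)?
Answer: 23174/3 ≈ 7724.7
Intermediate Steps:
X = 476 (X = 103 + 373 = 476)
V(K) = -1243/3 + 11*K/3 (V(K) = (33*(K - 113))/9 = (33*(-113 + K))/9 = (-3729 + 33*K)/9 = -1243/3 + 11*K/3)
D = 8568 (D = 476*18 = 8568)
D + V(-117) = 8568 + (-1243/3 + (11/3)*(-117)) = 8568 + (-1243/3 - 429) = 8568 - 2530/3 = 23174/3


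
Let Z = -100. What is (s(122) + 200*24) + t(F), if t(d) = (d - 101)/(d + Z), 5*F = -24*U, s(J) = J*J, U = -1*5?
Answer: 1496061/76 ≈ 19685.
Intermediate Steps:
U = -5
s(J) = J²
F = 24 (F = (-24*(-5))/5 = (⅕)*120 = 24)
t(d) = (-101 + d)/(-100 + d) (t(d) = (d - 101)/(d - 100) = (-101 + d)/(-100 + d))
(s(122) + 200*24) + t(F) = (122² + 200*24) + (-101 + 24)/(-100 + 24) = (14884 + 4800) - 77/(-76) = 19684 - 1/76*(-77) = 19684 + 77/76 = 1496061/76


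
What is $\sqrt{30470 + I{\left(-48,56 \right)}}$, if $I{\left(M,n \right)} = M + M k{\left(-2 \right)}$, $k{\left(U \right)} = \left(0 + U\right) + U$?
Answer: $\sqrt{30614} \approx 174.97$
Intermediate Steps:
$k{\left(U \right)} = 2 U$ ($k{\left(U \right)} = U + U = 2 U$)
$I{\left(M,n \right)} = - 3 M$ ($I{\left(M,n \right)} = M + M 2 \left(-2\right) = M + M \left(-4\right) = M - 4 M = - 3 M$)
$\sqrt{30470 + I{\left(-48,56 \right)}} = \sqrt{30470 - -144} = \sqrt{30470 + 144} = \sqrt{30614}$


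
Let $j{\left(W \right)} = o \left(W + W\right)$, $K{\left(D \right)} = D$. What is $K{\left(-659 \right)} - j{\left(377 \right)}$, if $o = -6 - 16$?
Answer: $15929$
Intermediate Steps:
$o = -22$ ($o = -6 - 16 = -22$)
$j{\left(W \right)} = - 44 W$ ($j{\left(W \right)} = - 22 \left(W + W\right) = - 22 \cdot 2 W = - 44 W$)
$K{\left(-659 \right)} - j{\left(377 \right)} = -659 - \left(-44\right) 377 = -659 - -16588 = -659 + 16588 = 15929$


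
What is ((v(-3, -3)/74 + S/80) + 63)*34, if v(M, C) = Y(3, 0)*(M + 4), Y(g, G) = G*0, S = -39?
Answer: 85017/40 ≈ 2125.4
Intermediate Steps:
Y(g, G) = 0
v(M, C) = 0 (v(M, C) = 0*(M + 4) = 0*(4 + M) = 0)
((v(-3, -3)/74 + S/80) + 63)*34 = ((0/74 - 39/80) + 63)*34 = ((0*(1/74) - 39*1/80) + 63)*34 = ((0 - 39/80) + 63)*34 = (-39/80 + 63)*34 = (5001/80)*34 = 85017/40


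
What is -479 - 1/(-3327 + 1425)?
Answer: -911057/1902 ≈ -479.00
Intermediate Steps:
-479 - 1/(-3327 + 1425) = -479 - 1/(-1902) = -479 - 1*(-1/1902) = -479 + 1/1902 = -911057/1902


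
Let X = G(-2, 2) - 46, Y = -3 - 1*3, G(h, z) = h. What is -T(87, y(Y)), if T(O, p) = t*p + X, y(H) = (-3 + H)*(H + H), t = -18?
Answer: 1992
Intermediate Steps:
Y = -6 (Y = -3 - 3 = -6)
X = -48 (X = -2 - 46 = -48)
y(H) = 2*H*(-3 + H) (y(H) = (-3 + H)*(2*H) = 2*H*(-3 + H))
T(O, p) = -48 - 18*p (T(O, p) = -18*p - 48 = -48 - 18*p)
-T(87, y(Y)) = -(-48 - 36*(-6)*(-3 - 6)) = -(-48 - 36*(-6)*(-9)) = -(-48 - 18*108) = -(-48 - 1944) = -1*(-1992) = 1992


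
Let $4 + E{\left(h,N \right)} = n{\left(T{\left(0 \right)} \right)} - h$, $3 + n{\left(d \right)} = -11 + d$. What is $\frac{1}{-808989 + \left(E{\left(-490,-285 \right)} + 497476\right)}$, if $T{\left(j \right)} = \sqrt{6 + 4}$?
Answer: $- \frac{311041}{96746503671} - \frac{\sqrt{10}}{96746503671} \approx -3.215 \cdot 10^{-6}$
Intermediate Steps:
$T{\left(j \right)} = \sqrt{10}$
$n{\left(d \right)} = -14 + d$ ($n{\left(d \right)} = -3 + \left(-11 + d\right) = -14 + d$)
$E{\left(h,N \right)} = -18 + \sqrt{10} - h$ ($E{\left(h,N \right)} = -4 - \left(14 + h - \sqrt{10}\right) = -18 + \sqrt{10} - h$)
$\frac{1}{-808989 + \left(E{\left(-490,-285 \right)} + 497476\right)} = \frac{1}{-808989 + \left(\left(-18 + \sqrt{10} - -490\right) + 497476\right)} = \frac{1}{-808989 + \left(\left(-18 + \sqrt{10} + 490\right) + 497476\right)} = \frac{1}{-808989 + \left(\left(472 + \sqrt{10}\right) + 497476\right)} = \frac{1}{-808989 + \left(497948 + \sqrt{10}\right)} = \frac{1}{-311041 + \sqrt{10}}$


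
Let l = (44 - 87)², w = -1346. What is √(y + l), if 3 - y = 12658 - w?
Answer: 14*I*√62 ≈ 110.24*I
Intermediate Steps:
l = 1849 (l = (-43)² = 1849)
y = -14001 (y = 3 - (12658 - 1*(-1346)) = 3 - (12658 + 1346) = 3 - 1*14004 = 3 - 14004 = -14001)
√(y + l) = √(-14001 + 1849) = √(-12152) = 14*I*√62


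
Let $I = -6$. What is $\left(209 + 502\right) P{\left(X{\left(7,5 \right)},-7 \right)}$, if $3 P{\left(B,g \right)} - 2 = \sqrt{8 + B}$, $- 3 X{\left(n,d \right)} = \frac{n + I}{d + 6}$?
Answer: $474 + \frac{79 \sqrt{8679}}{11} \approx 1143.1$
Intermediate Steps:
$X{\left(n,d \right)} = - \frac{-6 + n}{3 \left(6 + d\right)}$ ($X{\left(n,d \right)} = - \frac{\left(n - 6\right) \frac{1}{d + 6}}{3} = - \frac{\left(-6 + n\right) \frac{1}{6 + d}}{3} = - \frac{\frac{1}{6 + d} \left(-6 + n\right)}{3} = - \frac{-6 + n}{3 \left(6 + d\right)}$)
$P{\left(B,g \right)} = \frac{2}{3} + \frac{\sqrt{8 + B}}{3}$
$\left(209 + 502\right) P{\left(X{\left(7,5 \right)},-7 \right)} = \left(209 + 502\right) \left(\frac{2}{3} + \frac{\sqrt{8 + \frac{6 - 7}{3 \left(6 + 5\right)}}}{3}\right) = 711 \left(\frac{2}{3} + \frac{\sqrt{8 + \frac{6 - 7}{3 \cdot 11}}}{3}\right) = 711 \left(\frac{2}{3} + \frac{\sqrt{8 + \frac{1}{3} \cdot \frac{1}{11} \left(-1\right)}}{3}\right) = 711 \left(\frac{2}{3} + \frac{\sqrt{8 - \frac{1}{33}}}{3}\right) = 711 \left(\frac{2}{3} + \frac{\sqrt{\frac{263}{33}}}{3}\right) = 711 \left(\frac{2}{3} + \frac{\frac{1}{33} \sqrt{8679}}{3}\right) = 711 \left(\frac{2}{3} + \frac{\sqrt{8679}}{99}\right) = 474 + \frac{79 \sqrt{8679}}{11}$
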